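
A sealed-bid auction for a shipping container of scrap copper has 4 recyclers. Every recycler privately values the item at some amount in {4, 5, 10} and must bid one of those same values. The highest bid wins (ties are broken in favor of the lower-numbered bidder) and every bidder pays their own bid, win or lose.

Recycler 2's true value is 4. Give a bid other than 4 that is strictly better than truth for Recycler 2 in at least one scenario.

5

Suppose Recycler 1 bids 4, Recycler 3 bids 4 and Recycler 4 bids 4.
Bid 4: loses but pays 4, utility -4.
Bid 5: wins, pays 5, utility 4 - 5 = -1.
So bidding 5 beats truth here (-1 > -4).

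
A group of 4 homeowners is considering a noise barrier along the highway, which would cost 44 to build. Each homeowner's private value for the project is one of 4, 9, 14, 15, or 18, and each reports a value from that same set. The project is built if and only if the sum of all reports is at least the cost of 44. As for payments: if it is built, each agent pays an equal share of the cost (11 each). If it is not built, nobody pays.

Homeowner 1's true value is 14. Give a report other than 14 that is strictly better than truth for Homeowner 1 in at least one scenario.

Suppose Homeowner 2 reports 4, Homeowner 3 reports 4 and Homeowner 4 reports 18.
Report 14: project not built, utility 0.
Report 18: project built, pays 11, utility 14 - 11 = 3.
So reporting 18 beats truth here (3 > 0).

18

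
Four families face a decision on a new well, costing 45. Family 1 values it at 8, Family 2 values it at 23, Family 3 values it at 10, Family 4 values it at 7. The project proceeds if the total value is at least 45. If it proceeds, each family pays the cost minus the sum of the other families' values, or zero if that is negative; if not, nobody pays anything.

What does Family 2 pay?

Total value 48 ≥ cost 45, so the project is built.
The other families' values sum to 25.
Cost minus that sum is 45 - 25 = 20.

20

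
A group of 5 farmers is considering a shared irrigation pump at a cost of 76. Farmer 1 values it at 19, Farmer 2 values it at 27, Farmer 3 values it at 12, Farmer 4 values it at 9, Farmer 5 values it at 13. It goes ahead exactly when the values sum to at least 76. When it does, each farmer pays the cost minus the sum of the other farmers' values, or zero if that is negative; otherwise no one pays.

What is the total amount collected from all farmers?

60

Total value 80 ≥ cost 76, so it is built.
Farmer 1: others sum to 61; max(0, 76 - 61) = 15.
Farmer 2: others sum to 53; max(0, 76 - 53) = 23.
Farmer 3: others sum to 68; max(0, 76 - 68) = 8.
Farmer 4: others sum to 71; max(0, 76 - 71) = 5.
Farmer 5: others sum to 67; max(0, 76 - 67) = 9.
Total collected = 15 + 23 + 8 + 5 + 9 = 60.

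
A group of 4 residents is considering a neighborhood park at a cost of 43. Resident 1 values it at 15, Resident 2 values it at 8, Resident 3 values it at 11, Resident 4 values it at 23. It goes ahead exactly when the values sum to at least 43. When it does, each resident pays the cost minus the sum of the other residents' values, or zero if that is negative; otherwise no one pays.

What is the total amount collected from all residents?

Total value 57 ≥ cost 43, so it is built.
Resident 1: others sum to 42; max(0, 43 - 42) = 1.
Resident 2: others sum to 49; max(0, 43 - 49) = 0.
Resident 3: others sum to 46; max(0, 43 - 46) = 0.
Resident 4: others sum to 34; max(0, 43 - 34) = 9.
Total collected = 1 + 0 + 0 + 9 = 10.

10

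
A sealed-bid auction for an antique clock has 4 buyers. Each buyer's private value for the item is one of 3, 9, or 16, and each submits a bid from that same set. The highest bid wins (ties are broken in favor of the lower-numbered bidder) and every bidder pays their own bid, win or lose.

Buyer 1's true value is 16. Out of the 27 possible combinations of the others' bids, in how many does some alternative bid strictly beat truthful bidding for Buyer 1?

Others bid (3, 3, 3): truth gives 0; bid 3 gives 13 > 0. Violating.
Others bid (3, 3, 9): truth gives 0; bid 9 gives 7 > 0. Violating.
Others bid (3, 9, 3): truth gives 0; bid 9 gives 7 > 0. Violating.
Others bid (3, 9, 9): truth gives 0; bid 9 gives 7 > 0. Violating.
Others bid (3, 3, 16): truth gives 0; no alternative beats it.
Others bid (3, 9, 16): truth gives 0; no alternative beats it.
(Checking all 27 profiles: 8 have a profitable deviation, 19 do not.)

8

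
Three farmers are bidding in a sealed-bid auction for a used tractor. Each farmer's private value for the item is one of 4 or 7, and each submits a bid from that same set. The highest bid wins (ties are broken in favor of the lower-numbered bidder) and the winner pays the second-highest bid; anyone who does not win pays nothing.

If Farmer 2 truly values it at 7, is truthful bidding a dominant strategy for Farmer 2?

Check each profile of the others' bids and compare truth against every alternative bid.
Others bid (4, 4): truth gives 3, best alternative gives 0.
Others bid (4, 7): truth gives 0, best alternative gives 0.
Others bid (7, 4): truth gives 0, best alternative gives 0.
Others bid (7, 7): truth gives 0, best alternative gives 0.
In every case the truthful bid is at least as good as any alternative, so it is a dominant strategy.

Yes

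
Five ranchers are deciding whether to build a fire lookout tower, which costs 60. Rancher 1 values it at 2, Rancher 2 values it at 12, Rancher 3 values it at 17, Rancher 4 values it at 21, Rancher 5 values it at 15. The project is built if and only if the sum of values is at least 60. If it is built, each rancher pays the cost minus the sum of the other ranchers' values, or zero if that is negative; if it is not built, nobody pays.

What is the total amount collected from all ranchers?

37

Total value 67 ≥ cost 60, so it is built.
Rancher 1: others sum to 65; max(0, 60 - 65) = 0.
Rancher 2: others sum to 55; max(0, 60 - 55) = 5.
Rancher 3: others sum to 50; max(0, 60 - 50) = 10.
Rancher 4: others sum to 46; max(0, 60 - 46) = 14.
Rancher 5: others sum to 52; max(0, 60 - 52) = 8.
Total collected = 0 + 5 + 10 + 14 + 8 = 37.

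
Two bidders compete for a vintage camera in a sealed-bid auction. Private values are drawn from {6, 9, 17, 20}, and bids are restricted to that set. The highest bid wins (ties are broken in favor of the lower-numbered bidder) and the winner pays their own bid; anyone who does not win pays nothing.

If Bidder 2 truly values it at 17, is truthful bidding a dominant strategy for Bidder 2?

Consider the case where Bidder 1 bids 6.
Truthful bid 17: wins, pays 17, utility 17 - 17 = 0.
Bid 9 instead: wins, pays 9, utility 17 - 9 = 8.
Since 8 > 0, bidding 9 is strictly better here, so truthful bidding is not dominant.

No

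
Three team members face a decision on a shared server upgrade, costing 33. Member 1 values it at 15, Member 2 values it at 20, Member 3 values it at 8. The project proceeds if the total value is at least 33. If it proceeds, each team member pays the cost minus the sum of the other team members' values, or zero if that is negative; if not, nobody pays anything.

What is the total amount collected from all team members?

15

Total value 43 ≥ cost 33, so it is built.
Member 1: others sum to 28; max(0, 33 - 28) = 5.
Member 2: others sum to 23; max(0, 33 - 23) = 10.
Member 3: others sum to 35; max(0, 33 - 35) = 0.
Total collected = 5 + 10 + 0 = 15.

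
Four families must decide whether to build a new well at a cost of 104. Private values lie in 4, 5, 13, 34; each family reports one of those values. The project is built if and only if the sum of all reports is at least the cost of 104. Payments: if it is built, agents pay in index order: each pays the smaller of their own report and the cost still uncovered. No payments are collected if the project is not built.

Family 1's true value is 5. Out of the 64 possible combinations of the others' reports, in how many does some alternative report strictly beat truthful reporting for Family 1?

Others report (34, 34, 34): truth gives 0; report 4 gives 1 > 0. Violating.
Others report (4, 4, 4): truth gives 0; no alternative beats it.
Others report (4, 4, 5): truth gives 0; no alternative beats it.
(Checking all 64 profiles: 1 has a profitable deviation, 63 do not.)

1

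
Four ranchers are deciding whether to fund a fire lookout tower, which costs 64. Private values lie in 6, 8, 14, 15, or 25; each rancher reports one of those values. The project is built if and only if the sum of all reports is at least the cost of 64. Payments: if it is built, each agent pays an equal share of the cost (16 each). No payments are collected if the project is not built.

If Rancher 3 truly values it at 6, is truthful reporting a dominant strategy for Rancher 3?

Yes

Check each profile of the others' reports and compare truth against every alternative report.
Others report (6, 25, 25): truth gives 0, best alternative gives -10.
Others report (25, 6, 25): truth gives 0, best alternative gives -10.
Others report (25, 25, 6): truth gives 0, best alternative gives -10.
Others report (8, 25, 25): truth gives -10, best alternative gives -10.
Others report (14, 25, 25): truth gives -10, best alternative gives -10.
Others report (15, 25, 25): truth gives -10, best alternative gives -10.
(Remaining 119 profiles checked similarly; truth is weakly best in each.)
In every case the truthful report is at least as good as any alternative, so it is a dominant strategy.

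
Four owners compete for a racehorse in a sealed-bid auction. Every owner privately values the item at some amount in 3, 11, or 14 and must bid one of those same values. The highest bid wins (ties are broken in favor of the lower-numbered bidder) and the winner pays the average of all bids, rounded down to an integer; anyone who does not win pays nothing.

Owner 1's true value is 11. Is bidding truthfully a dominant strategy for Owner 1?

No

Consider the case where Owner 2 bids 3, Owner 3 bids 3 and Owner 4 bids 3.
Truthful bid 11: wins, pays 5, utility 11 - 5 = 6.
Bid 3 instead: wins, pays 3, utility 11 - 3 = 8.
Since 8 > 6, bidding 3 is strictly better here, so truthful bidding is not dominant.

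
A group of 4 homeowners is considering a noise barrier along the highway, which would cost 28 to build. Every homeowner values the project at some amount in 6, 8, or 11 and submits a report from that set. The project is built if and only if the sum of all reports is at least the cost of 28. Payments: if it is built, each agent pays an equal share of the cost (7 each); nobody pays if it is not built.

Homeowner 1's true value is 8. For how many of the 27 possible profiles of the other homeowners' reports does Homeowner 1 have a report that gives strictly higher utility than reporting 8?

1

Others report (6, 6, 6): truth gives 0; report 11 gives 1 > 0. Violating.
Others report (6, 6, 8): truth gives 1; no alternative beats it.
Others report (6, 6, 11): truth gives 1; no alternative beats it.
(Checking all 27 profiles: 1 has a profitable deviation, 26 do not.)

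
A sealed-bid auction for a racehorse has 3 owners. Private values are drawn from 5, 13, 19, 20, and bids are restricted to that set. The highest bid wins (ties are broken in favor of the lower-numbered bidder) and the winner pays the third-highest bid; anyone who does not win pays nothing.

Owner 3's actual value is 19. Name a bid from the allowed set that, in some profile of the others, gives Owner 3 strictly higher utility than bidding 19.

Suppose Owner 1 bids 5 and Owner 2 bids 19.
Bid 19: loses, pays 0, utility 0.
Bid 20: wins, pays 5, utility 19 - 5 = 14.
So bidding 20 beats truth here (14 > 0).

20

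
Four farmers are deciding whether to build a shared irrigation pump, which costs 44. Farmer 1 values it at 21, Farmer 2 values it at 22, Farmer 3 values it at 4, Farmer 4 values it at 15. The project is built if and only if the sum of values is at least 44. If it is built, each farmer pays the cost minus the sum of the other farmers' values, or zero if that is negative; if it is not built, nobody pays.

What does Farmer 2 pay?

Total value 62 ≥ cost 44, so the project is built.
The other farmers' values sum to 40.
Cost minus that sum is 44 - 40 = 4.

4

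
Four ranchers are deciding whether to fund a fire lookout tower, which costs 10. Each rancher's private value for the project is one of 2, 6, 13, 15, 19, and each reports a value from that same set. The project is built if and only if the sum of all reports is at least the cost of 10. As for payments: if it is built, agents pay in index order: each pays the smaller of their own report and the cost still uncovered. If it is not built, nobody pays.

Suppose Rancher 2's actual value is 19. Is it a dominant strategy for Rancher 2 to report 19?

Consider the case where Rancher 1 reports 2, Rancher 3 reports 2 and Rancher 4 reports 2.
Truthful report 19: project built, pays 8, utility 19 - 8 = 11.
Report 6 instead: project built, pays 6, utility 19 - 6 = 13.
Since 13 > 11, reporting 6 is strictly better here, so truthful reporting is not dominant.

No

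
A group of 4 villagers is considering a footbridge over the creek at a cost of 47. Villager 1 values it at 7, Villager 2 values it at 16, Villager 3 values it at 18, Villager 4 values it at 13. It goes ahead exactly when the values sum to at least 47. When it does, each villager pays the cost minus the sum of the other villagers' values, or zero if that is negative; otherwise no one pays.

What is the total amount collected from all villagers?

Total value 54 ≥ cost 47, so it is built.
Villager 1: others sum to 47; max(0, 47 - 47) = 0.
Villager 2: others sum to 38; max(0, 47 - 38) = 9.
Villager 3: others sum to 36; max(0, 47 - 36) = 11.
Villager 4: others sum to 41; max(0, 47 - 41) = 6.
Total collected = 0 + 9 + 11 + 6 = 26.

26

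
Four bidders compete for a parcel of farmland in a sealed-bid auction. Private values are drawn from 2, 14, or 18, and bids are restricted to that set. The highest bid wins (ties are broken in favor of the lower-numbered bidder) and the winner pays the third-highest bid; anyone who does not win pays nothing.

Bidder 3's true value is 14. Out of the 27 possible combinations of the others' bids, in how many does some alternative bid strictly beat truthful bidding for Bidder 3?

Others bid (2, 2, 18): truth gives 0; bid 18 gives 12 > 0. Violating.
Others bid (2, 14, 2): truth gives 0; bid 18 gives 12 > 0. Violating.
Others bid (14, 2, 2): truth gives 0; bid 18 gives 12 > 0. Violating.
Others bid (2, 2, 2): truth gives 12; no alternative beats it.
Others bid (2, 2, 14): truth gives 12; no alternative beats it.
(Checking all 27 profiles: 3 have a profitable deviation, 24 do not.)

3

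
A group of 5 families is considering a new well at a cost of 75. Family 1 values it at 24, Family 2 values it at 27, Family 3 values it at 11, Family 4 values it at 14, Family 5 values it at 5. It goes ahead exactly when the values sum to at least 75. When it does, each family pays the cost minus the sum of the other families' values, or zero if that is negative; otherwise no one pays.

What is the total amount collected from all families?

52

Total value 81 ≥ cost 75, so it is built.
Family 1: others sum to 57; max(0, 75 - 57) = 18.
Family 2: others sum to 54; max(0, 75 - 54) = 21.
Family 3: others sum to 70; max(0, 75 - 70) = 5.
Family 4: others sum to 67; max(0, 75 - 67) = 8.
Family 5: others sum to 76; max(0, 75 - 76) = 0.
Total collected = 18 + 21 + 5 + 8 + 0 = 52.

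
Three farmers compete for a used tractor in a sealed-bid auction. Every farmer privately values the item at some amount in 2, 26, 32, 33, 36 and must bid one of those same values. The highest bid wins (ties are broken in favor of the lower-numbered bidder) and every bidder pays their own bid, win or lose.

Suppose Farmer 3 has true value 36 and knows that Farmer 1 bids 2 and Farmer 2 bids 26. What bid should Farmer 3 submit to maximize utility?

32

Bid 2: loses but pays 2, utility -2.
Bid 26: loses but pays 26, utility -26.
Bid 32: wins, pays 32, utility 36 - 32 = 4.
Bid 33: wins, pays 33, utility 36 - 33 = 3.
Bid 36: wins, pays 36, utility 36 - 36 = 0.
The best choice is 32 with utility 4.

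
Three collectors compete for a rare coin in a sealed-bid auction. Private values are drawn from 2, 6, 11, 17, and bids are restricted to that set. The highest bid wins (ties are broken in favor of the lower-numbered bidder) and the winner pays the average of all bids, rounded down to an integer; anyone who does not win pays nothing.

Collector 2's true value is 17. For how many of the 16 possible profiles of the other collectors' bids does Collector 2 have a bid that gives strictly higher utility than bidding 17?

Others bid (2, 2): truth gives 10; bid 6 gives 14 > 10. Violating.
Others bid (2, 6): truth gives 9; bid 6 gives 13 > 9. Violating.
Others bid (2, 11): truth gives 7; bid 11 gives 9 > 7. Violating.
Others bid (6, 2): truth gives 9; bid 11 gives 11 > 9. Violating.
Others bid (2, 17): truth gives 5; no alternative beats it.
Others bid (6, 17): truth gives 4; no alternative beats it.
(Checking all 16 profiles: 6 have a profitable deviation, 10 do not.)

6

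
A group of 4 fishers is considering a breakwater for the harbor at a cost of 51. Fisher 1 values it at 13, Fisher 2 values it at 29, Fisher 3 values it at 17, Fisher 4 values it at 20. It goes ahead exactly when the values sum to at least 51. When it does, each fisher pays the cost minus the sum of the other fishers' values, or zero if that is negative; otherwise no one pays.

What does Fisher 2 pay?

Total value 79 ≥ cost 51, so the project is built.
The other fishers' values sum to 50.
Cost minus that sum is 51 - 50 = 1.

1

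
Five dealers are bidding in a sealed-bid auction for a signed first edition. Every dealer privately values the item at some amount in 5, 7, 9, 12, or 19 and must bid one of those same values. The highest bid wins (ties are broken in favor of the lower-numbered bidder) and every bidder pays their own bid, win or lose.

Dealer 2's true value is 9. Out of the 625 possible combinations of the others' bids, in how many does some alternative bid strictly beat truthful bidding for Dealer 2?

Others bid (5, 5, 5, 5): truth gives 0; bid 7 gives 2 > 0. Violating.
Others bid (5, 5, 5, 7): truth gives 0; bid 7 gives 2 > 0. Violating.
Others bid (5, 5, 5, 12): truth gives -9; bid 12 gives -3 > -9. Violating.
Others bid (5, 5, 5, 19): truth gives -9; bid 5 gives -5 > -9. Violating.
Others bid (5, 5, 5, 9): truth gives 0; no alternative beats it.
Others bid (5, 5, 7, 9): truth gives 0; no alternative beats it.
(Checking all 625 profiles: 579 have a profitable deviation, 46 do not.)

579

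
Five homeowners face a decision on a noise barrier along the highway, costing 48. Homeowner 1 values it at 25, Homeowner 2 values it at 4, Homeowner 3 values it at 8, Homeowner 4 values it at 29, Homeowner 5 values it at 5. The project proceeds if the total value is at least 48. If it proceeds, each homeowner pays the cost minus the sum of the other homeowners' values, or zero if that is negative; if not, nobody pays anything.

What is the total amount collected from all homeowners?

Total value 71 ≥ cost 48, so it is built.
Homeowner 1: others sum to 46; max(0, 48 - 46) = 2.
Homeowner 2: others sum to 67; max(0, 48 - 67) = 0.
Homeowner 3: others sum to 63; max(0, 48 - 63) = 0.
Homeowner 4: others sum to 42; max(0, 48 - 42) = 6.
Homeowner 5: others sum to 66; max(0, 48 - 66) = 0.
Total collected = 2 + 0 + 0 + 6 + 0 = 8.

8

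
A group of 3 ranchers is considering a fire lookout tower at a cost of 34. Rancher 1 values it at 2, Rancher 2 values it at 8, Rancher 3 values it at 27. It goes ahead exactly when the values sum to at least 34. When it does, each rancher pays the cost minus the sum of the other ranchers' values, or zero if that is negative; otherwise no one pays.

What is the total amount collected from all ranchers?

29

Total value 37 ≥ cost 34, so it is built.
Rancher 1: others sum to 35; max(0, 34 - 35) = 0.
Rancher 2: others sum to 29; max(0, 34 - 29) = 5.
Rancher 3: others sum to 10; max(0, 34 - 10) = 24.
Total collected = 0 + 5 + 24 = 29.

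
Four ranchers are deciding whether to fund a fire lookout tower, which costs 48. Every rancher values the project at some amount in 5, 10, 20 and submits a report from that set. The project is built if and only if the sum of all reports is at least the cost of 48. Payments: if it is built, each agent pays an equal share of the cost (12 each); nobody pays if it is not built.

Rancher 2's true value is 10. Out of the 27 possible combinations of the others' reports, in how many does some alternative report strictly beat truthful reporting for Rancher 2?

3

Others report (10, 10, 20): truth gives -2; report 5 gives 0 > -2. Violating.
Others report (10, 20, 10): truth gives -2; report 5 gives 0 > -2. Violating.
Others report (20, 10, 10): truth gives -2; report 5 gives 0 > -2. Violating.
Others report (5, 5, 5): truth gives 0; no alternative beats it.
Others report (5, 5, 10): truth gives 0; no alternative beats it.
(Checking all 27 profiles: 3 have a profitable deviation, 24 do not.)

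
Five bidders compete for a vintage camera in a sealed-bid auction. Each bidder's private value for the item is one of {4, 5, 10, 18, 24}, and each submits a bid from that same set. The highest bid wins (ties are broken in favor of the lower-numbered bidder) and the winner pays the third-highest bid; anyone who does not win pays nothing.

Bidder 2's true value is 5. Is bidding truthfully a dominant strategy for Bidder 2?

Consider the case where Bidder 1 bids 4, Bidder 3 bids 4, Bidder 4 bids 4 and Bidder 5 bids 10.
Truthful bid 5: loses, pays 0, utility 0.
Bid 10 instead: wins, pays 4, utility 5 - 4 = 1.
Since 1 > 0, bidding 10 is strictly better here, so truthful bidding is not dominant.

No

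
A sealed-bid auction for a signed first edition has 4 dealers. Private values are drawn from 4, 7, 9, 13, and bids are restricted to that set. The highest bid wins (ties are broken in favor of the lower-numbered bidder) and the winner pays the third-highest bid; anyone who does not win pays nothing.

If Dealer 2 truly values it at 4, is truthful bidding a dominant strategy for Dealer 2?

Yes

Check each profile of the others' bids and compare truth against every alternative bid.
Others bid (4, 7, 7): truth gives 0, best alternative gives -3.
Others bid (4, 4, 4): truth gives 0, best alternative gives 0.
Others bid (4, 4, 7): truth gives 0, best alternative gives 0.
Others bid (4, 4, 9): truth gives 0, best alternative gives 0.
Others bid (4, 4, 13): truth gives 0, best alternative gives 0.
Others bid (4, 7, 4): truth gives 0, best alternative gives 0.
(Remaining 58 profiles checked similarly; truth is weakly best in each.)
In every case the truthful bid is at least as good as any alternative, so it is a dominant strategy.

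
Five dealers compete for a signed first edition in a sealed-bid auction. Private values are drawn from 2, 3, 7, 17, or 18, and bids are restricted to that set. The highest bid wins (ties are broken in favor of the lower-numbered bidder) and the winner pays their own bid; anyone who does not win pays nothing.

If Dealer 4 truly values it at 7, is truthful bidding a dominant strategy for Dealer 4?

Consider the case where Dealer 1 bids 2, Dealer 2 bids 2, Dealer 3 bids 2 and Dealer 5 bids 2.
Truthful bid 7: wins, pays 7, utility 7 - 7 = 0.
Bid 3 instead: wins, pays 3, utility 7 - 3 = 4.
Since 4 > 0, bidding 3 is strictly better here, so truthful bidding is not dominant.

No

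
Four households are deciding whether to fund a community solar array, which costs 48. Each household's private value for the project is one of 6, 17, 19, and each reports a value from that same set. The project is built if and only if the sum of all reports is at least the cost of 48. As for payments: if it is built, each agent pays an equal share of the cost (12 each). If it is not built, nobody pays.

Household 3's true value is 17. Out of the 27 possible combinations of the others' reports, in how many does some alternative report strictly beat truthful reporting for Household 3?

3

Others report (6, 6, 17): truth gives 0; report 19 gives 5 > 0. Violating.
Others report (6, 17, 6): truth gives 0; report 19 gives 5 > 0. Violating.
Others report (17, 6, 6): truth gives 0; report 19 gives 5 > 0. Violating.
Others report (6, 6, 6): truth gives 0; no alternative beats it.
Others report (6, 6, 19): truth gives 5; no alternative beats it.
(Checking all 27 profiles: 3 have a profitable deviation, 24 do not.)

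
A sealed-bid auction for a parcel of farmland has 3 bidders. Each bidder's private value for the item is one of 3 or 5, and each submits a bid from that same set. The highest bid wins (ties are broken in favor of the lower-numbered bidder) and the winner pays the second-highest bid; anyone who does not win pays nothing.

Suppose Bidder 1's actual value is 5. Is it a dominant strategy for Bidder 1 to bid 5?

Check each profile of the others' bids and compare truth against every alternative bid.
Others bid (3, 3): truth gives 2, best alternative gives 2.
Others bid (3, 5): truth gives 0, best alternative gives 0.
Others bid (5, 3): truth gives 0, best alternative gives 0.
Others bid (5, 5): truth gives 0, best alternative gives 0.
In every case the truthful bid is at least as good as any alternative, so it is a dominant strategy.

Yes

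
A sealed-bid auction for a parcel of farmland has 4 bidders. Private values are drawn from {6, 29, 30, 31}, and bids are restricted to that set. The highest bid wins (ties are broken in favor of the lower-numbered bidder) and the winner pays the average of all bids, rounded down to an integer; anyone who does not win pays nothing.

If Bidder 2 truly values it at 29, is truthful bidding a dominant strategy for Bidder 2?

Consider the case where Bidder 1 bids 6, Bidder 3 bids 6 and Bidder 4 bids 30.
Truthful bid 29: loses, pays 0, utility 0.
Bid 30 instead: wins, pays 18, utility 29 - 18 = 11.
Since 11 > 0, bidding 30 is strictly better here, so truthful bidding is not dominant.

No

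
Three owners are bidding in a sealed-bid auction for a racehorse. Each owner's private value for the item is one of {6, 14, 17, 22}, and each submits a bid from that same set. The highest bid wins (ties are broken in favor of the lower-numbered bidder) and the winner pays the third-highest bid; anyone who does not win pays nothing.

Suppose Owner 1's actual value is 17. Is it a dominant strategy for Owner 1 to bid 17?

Consider the case where Owner 2 bids 6 and Owner 3 bids 22.
Truthful bid 17: loses, pays 0, utility 0.
Bid 22 instead: wins, pays 6, utility 17 - 6 = 11.
Since 11 > 0, bidding 22 is strictly better here, so truthful bidding is not dominant.

No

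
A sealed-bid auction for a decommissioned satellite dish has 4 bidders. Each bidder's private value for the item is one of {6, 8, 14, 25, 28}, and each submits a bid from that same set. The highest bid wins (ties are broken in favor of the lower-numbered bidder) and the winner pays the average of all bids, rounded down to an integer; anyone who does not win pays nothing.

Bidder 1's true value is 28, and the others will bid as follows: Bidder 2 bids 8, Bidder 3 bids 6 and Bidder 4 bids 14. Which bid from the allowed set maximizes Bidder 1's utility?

14

Bid 6: loses, pays 0, utility 0.
Bid 8: loses, pays 0, utility 0.
Bid 14: wins, pays 10, utility 28 - 10 = 18.
Bid 25: wins, pays 13, utility 28 - 13 = 15.
Bid 28: wins, pays 14, utility 28 - 14 = 14.
The best choice is 14 with utility 18.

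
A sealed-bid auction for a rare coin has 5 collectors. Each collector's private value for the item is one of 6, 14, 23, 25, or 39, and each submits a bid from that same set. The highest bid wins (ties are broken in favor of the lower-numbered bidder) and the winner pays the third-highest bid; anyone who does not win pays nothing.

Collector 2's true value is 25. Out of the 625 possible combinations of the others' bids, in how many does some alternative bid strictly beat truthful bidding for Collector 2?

Others bid (6, 6, 6, 39): truth gives 0; bid 39 gives 19 > 0. Violating.
Others bid (6, 6, 14, 39): truth gives 0; bid 39 gives 11 > 0. Violating.
Others bid (6, 6, 23, 39): truth gives 0; bid 39 gives 2 > 0. Violating.
Others bid (6, 6, 39, 6): truth gives 0; bid 39 gives 19 > 0. Violating.
Others bid (6, 6, 6, 6): truth gives 19; no alternative beats it.
Others bid (6, 6, 6, 14): truth gives 19; no alternative beats it.
(Checking all 625 profiles: 108 have a profitable deviation, 517 do not.)

108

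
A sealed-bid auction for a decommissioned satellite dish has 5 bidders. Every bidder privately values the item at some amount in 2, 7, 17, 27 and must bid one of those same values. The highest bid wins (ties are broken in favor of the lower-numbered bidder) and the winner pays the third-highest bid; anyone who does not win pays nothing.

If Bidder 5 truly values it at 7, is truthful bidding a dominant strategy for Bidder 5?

No

Consider the case where Bidder 1 bids 2, Bidder 2 bids 2, Bidder 3 bids 2 and Bidder 4 bids 7.
Truthful bid 7: loses, pays 0, utility 0.
Bid 17 instead: wins, pays 2, utility 7 - 2 = 5.
Since 5 > 0, bidding 17 is strictly better here, so truthful bidding is not dominant.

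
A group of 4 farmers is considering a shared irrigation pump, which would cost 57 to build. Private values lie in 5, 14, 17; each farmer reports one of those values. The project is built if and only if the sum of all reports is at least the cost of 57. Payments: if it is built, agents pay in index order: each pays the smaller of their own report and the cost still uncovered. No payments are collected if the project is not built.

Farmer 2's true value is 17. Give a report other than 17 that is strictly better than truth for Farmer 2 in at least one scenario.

Suppose Farmer 1 reports 14, Farmer 3 reports 14 and Farmer 4 reports 17.
Report 17: project built, pays 17, utility 17 - 17 = 0.
Report 14: project built, pays 14, utility 17 - 14 = 3.
So reporting 14 beats truth here (3 > 0).

14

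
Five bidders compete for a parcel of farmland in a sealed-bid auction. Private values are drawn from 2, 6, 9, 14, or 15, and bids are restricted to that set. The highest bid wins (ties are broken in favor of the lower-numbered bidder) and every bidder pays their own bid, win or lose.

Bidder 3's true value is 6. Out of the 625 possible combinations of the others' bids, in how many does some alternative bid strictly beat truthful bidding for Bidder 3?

621

Others bid (2, 2, 2, 9): truth gives -6; bid 2 gives -2 > -6. Violating.
Others bid (2, 2, 2, 14): truth gives -6; bid 2 gives -2 > -6. Violating.
Others bid (2, 2, 2, 15): truth gives -6; bid 2 gives -2 > -6. Violating.
Others bid (2, 2, 6, 9): truth gives -6; bid 2 gives -2 > -6. Violating.
Others bid (2, 2, 2, 2): truth gives 0; no alternative beats it.
Others bid (2, 2, 2, 6): truth gives 0; no alternative beats it.
(Checking all 625 profiles: 621 have a profitable deviation, 4 do not.)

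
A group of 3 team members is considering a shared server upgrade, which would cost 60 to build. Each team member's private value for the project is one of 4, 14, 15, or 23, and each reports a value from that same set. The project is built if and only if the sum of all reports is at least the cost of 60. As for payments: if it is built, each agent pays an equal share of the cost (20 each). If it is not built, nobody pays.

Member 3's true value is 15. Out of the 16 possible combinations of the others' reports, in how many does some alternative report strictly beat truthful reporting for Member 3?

1

Others report (23, 23): truth gives -5; report 4 gives 0 > -5. Violating.
Others report (4, 4): truth gives 0; no alternative beats it.
Others report (4, 14): truth gives 0; no alternative beats it.
(Checking all 16 profiles: 1 has a profitable deviation, 15 do not.)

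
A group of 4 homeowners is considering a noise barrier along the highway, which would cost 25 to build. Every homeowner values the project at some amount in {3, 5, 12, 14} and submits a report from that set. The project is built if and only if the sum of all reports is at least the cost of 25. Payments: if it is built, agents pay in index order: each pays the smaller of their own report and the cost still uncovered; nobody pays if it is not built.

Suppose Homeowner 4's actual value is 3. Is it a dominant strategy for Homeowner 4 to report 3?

Yes

Check each profile of the others' reports and compare truth against every alternative report.
Others report (3, 3, 14): truth gives 0, best alternative gives -2.
Others report (3, 5, 12): truth gives 0, best alternative gives -2.
Others report (3, 12, 5): truth gives 0, best alternative gives -2.
Others report (3, 14, 3): truth gives 0, best alternative gives -2.
Others report (5, 3, 12): truth gives 0, best alternative gives -2.
Others report (5, 12, 3): truth gives 0, best alternative gives -2.
(Remaining 58 profiles checked similarly; truth is weakly best in each.)
In every case the truthful report is at least as good as any alternative, so it is a dominant strategy.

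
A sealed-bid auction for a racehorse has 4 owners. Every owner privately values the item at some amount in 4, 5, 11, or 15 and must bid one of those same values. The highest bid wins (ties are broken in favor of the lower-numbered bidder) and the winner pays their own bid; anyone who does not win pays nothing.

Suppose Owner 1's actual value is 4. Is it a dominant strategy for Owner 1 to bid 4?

Yes

Check each profile of the others' bids and compare truth against every alternative bid.
Others bid (4, 4, 4): truth gives 0, best alternative gives -1.
Others bid (4, 4, 5): truth gives 0, best alternative gives -1.
Others bid (4, 5, 4): truth gives 0, best alternative gives -1.
Others bid (4, 5, 5): truth gives 0, best alternative gives -1.
Others bid (5, 4, 4): truth gives 0, best alternative gives -1.
Others bid (5, 4, 5): truth gives 0, best alternative gives -1.
(Remaining 58 profiles checked similarly; truth is weakly best in each.)
In every case the truthful bid is at least as good as any alternative, so it is a dominant strategy.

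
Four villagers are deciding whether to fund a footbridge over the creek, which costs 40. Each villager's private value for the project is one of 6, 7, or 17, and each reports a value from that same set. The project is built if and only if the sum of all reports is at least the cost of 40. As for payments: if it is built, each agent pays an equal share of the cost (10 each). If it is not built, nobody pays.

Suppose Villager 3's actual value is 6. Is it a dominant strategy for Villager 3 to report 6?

Check each profile of the others' reports and compare truth against every alternative report.
Others report (6, 17, 17): truth gives -4, best alternative gives -4.
Others report (7, 17, 17): truth gives -4, best alternative gives -4.
Others report (17, 6, 17): truth gives -4, best alternative gives -4.
Others report (17, 7, 17): truth gives -4, best alternative gives -4.
Others report (17, 17, 6): truth gives -4, best alternative gives -4.
Others report (17, 17, 7): truth gives -4, best alternative gives -4.
(Remaining 21 profiles checked similarly; truth is weakly best in each.)
In every case the truthful report is at least as good as any alternative, so it is a dominant strategy.

Yes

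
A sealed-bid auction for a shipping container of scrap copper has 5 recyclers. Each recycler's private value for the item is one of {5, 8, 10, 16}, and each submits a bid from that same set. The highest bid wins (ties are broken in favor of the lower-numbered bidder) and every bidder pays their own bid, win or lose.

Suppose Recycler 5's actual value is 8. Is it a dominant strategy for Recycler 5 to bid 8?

No

Consider the case where Recycler 1 bids 5, Recycler 2 bids 5, Recycler 3 bids 5 and Recycler 4 bids 8.
Truthful bid 8: loses but pays 8, utility -8.
Bid 5 instead: loses but pays 5, utility -5.
Since -5 > -8, bidding 5 is strictly better here, so truthful bidding is not dominant.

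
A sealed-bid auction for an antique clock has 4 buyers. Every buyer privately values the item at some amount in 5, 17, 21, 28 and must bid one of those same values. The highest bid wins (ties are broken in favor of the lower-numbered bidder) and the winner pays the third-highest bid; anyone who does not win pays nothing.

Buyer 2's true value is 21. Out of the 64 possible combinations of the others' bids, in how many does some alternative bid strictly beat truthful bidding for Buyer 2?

12

Others bid (5, 5, 28): truth gives 0; bid 28 gives 16 > 0. Violating.
Others bid (5, 17, 28): truth gives 0; bid 28 gives 4 > 0. Violating.
Others bid (5, 28, 5): truth gives 0; bid 28 gives 16 > 0. Violating.
Others bid (5, 28, 17): truth gives 0; bid 28 gives 4 > 0. Violating.
Others bid (5, 5, 5): truth gives 16; no alternative beats it.
Others bid (5, 5, 17): truth gives 16; no alternative beats it.
(Checking all 64 profiles: 12 have a profitable deviation, 52 do not.)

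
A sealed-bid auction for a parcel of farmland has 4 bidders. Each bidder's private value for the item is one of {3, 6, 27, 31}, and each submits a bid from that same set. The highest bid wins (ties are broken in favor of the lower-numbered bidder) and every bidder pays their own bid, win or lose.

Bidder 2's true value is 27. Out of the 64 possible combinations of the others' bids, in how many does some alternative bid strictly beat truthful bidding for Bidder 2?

50

Others bid (3, 3, 3): truth gives 0; bid 6 gives 21 > 0. Violating.
Others bid (3, 3, 6): truth gives 0; bid 6 gives 21 > 0. Violating.
Others bid (3, 3, 31): truth gives -27; bid 3 gives -3 > -27. Violating.
Others bid (3, 6, 3): truth gives 0; bid 6 gives 21 > 0. Violating.
Others bid (3, 3, 27): truth gives 0; no alternative beats it.
Others bid (3, 6, 27): truth gives 0; no alternative beats it.
(Checking all 64 profiles: 50 have a profitable deviation, 14 do not.)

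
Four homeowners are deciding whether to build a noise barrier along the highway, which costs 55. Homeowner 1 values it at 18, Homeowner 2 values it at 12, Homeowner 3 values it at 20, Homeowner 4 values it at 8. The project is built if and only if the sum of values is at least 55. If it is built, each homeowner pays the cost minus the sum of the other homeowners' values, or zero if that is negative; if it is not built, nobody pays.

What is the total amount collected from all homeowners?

46

Total value 58 ≥ cost 55, so it is built.
Homeowner 1: others sum to 40; max(0, 55 - 40) = 15.
Homeowner 2: others sum to 46; max(0, 55 - 46) = 9.
Homeowner 3: others sum to 38; max(0, 55 - 38) = 17.
Homeowner 4: others sum to 50; max(0, 55 - 50) = 5.
Total collected = 15 + 9 + 17 + 5 = 46.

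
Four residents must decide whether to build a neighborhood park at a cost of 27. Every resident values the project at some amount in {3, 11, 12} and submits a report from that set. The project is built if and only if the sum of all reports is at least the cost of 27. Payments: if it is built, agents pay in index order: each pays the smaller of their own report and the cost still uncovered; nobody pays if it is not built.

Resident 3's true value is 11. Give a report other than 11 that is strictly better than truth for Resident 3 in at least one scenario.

Suppose Resident 1 reports 3, Resident 2 reports 11 and Resident 4 reports 11.
Report 11: project built, pays 11, utility 11 - 11 = 0.
Report 3: project built, pays 3, utility 11 - 3 = 8.
So reporting 3 beats truth here (8 > 0).

3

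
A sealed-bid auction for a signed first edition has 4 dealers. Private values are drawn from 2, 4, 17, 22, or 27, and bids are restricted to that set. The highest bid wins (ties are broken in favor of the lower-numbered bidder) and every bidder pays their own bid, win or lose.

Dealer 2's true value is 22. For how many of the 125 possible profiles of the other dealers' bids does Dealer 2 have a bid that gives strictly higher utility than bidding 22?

Others bid (2, 2, 2): truth gives 0; bid 4 gives 18 > 0. Violating.
Others bid (2, 2, 4): truth gives 0; bid 4 gives 18 > 0. Violating.
Others bid (2, 2, 17): truth gives 0; bid 17 gives 5 > 0. Violating.
Others bid (2, 2, 27): truth gives -22; bid 2 gives -2 > -22. Violating.
Others bid (2, 2, 22): truth gives 0; no alternative beats it.
Others bid (2, 4, 22): truth gives 0; no alternative beats it.
(Checking all 125 profiles: 95 have a profitable deviation, 30 do not.)

95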